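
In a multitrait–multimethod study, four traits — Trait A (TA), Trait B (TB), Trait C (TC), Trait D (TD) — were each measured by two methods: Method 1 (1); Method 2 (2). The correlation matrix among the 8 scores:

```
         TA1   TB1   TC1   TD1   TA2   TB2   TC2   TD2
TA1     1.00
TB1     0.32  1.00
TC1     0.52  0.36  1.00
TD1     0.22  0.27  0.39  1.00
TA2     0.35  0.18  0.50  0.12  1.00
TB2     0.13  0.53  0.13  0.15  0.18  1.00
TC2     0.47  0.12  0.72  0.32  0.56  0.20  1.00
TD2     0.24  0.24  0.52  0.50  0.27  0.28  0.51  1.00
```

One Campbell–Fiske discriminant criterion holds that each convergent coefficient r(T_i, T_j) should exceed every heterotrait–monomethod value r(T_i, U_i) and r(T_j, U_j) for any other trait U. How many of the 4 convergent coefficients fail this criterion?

Each convergent coefficient versus the relevant comparison correlations:
TA (methods 1·2): 0.35 vs {0.32, 0.18, 0.52, 0.56, 0.22, 0.27} → fail.
TB (methods 1·2): 0.53 vs {0.32, 0.18, 0.36, 0.20, 0.27, 0.28} → pass.
TC (methods 1·2): 0.72 vs {0.52, 0.56, 0.36, 0.20, 0.39, 0.51} → pass.
TD (methods 1·2): 0.50 vs {0.22, 0.27, 0.27, 0.28, 0.39, 0.51} → fail.
2 of 4 fail.

2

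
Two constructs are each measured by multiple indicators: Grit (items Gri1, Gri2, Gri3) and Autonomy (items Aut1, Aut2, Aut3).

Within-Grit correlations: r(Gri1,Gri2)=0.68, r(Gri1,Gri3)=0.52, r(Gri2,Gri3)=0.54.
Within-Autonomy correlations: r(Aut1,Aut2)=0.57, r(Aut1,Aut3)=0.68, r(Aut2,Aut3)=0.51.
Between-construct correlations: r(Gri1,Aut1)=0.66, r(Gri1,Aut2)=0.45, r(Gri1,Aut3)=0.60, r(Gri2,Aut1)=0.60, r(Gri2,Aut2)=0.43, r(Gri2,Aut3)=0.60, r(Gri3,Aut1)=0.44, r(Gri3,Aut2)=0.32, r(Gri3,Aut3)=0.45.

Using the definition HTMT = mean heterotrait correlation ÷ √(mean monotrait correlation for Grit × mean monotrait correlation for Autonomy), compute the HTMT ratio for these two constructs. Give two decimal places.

Mean between = 4.55/9 = 0.5056.
Mean within-Gri = 1.74/3 = 0.5800; mean within-Aut = 1.76/3 = 0.5867.
Geometric mean = √(0.5800 × 0.5867) = 0.5833.
HTMT = 0.5056 / 0.5833 = 0.87.

0.87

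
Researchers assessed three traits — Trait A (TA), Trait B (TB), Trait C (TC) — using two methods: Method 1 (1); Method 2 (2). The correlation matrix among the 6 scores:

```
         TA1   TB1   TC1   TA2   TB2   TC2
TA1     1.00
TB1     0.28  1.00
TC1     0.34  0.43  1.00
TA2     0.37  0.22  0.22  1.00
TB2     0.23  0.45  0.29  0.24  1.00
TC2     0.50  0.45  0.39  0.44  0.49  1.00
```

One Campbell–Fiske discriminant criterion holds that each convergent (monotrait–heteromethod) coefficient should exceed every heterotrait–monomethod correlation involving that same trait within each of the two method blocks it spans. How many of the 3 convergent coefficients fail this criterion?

3

Each convergent coefficient versus the relevant comparison correlations:
TA (methods 1·2): 0.37 vs {0.28, 0.24, 0.34, 0.44} → fail.
TB (methods 1·2): 0.45 vs {0.28, 0.24, 0.43, 0.49} → fail.
TC (methods 1·2): 0.39 vs {0.34, 0.44, 0.43, 0.49} → fail.
3 of 3 fail.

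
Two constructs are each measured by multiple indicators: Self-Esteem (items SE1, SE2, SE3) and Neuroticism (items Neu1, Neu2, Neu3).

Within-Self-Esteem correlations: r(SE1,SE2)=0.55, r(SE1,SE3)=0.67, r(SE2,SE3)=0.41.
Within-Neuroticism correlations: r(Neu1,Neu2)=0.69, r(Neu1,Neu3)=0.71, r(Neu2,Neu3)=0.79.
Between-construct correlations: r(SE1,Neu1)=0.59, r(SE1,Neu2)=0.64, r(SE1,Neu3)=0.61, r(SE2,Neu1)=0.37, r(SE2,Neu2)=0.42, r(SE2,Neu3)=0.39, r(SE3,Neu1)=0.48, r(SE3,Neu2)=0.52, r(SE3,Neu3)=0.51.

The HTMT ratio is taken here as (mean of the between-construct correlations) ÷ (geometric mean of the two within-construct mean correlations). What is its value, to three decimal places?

Mean between = 4.53/9 = 0.5033.
Mean within-SE = 1.63/3 = 0.5433; mean within-Neu = 2.19/3 = 0.7300.
Geometric mean = √(0.5433 × 0.7300) = 0.6298.
HTMT = 0.5033 / 0.6298 = 0.799.

0.799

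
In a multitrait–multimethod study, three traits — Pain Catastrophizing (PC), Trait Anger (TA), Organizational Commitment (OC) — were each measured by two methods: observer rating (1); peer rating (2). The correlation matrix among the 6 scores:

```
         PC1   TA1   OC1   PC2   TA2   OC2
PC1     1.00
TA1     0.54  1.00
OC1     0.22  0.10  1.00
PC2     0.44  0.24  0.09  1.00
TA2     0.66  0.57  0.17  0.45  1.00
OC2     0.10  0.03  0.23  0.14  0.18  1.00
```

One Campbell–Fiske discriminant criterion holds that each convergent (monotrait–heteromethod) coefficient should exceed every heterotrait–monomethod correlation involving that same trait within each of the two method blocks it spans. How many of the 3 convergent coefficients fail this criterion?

1

Checking each validity diagonal entry against its comparison values:
PC (methods 1·2): 0.44 vs {0.54, 0.45, 0.22, 0.14} → fail.
TA (methods 1·2): 0.57 vs {0.54, 0.45, 0.10, 0.18} → pass.
OC (methods 1·2): 0.23 vs {0.22, 0.14, 0.10, 0.18} → pass.
1 of 3 fail.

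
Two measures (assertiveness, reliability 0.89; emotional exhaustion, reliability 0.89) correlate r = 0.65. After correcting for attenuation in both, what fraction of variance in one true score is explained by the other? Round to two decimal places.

0.53

Disattenuated r = 0.65 / √(0.89 × 0.89) = 0.65 / 0.8900 = 0.7303.
Shared true-score variance = 0.7303² = 0.5333 ≈ 0.53.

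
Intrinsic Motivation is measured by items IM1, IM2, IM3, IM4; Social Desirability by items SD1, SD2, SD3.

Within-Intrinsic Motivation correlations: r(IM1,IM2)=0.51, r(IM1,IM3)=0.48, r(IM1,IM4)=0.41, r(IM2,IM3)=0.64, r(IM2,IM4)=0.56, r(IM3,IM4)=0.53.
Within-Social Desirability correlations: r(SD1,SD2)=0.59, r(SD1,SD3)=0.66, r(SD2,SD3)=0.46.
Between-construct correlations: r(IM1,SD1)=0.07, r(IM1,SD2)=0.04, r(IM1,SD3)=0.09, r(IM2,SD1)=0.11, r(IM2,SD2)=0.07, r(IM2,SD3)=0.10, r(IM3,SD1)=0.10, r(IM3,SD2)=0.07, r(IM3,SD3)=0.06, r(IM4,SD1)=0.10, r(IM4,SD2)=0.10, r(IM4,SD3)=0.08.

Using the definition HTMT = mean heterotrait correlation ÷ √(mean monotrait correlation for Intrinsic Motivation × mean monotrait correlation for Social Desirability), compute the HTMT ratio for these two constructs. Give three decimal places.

Mean heterotrait r = 0.99/12 = 0.0825.
Mean within-IM = 3.13/6 = 0.5217; mean within-SD = 1.71/3 = 0.5700.
Geometric mean = √(0.5217 × 0.5700) = 0.5453.
HTMT = 0.0825 / 0.5453 = 0.151.

0.151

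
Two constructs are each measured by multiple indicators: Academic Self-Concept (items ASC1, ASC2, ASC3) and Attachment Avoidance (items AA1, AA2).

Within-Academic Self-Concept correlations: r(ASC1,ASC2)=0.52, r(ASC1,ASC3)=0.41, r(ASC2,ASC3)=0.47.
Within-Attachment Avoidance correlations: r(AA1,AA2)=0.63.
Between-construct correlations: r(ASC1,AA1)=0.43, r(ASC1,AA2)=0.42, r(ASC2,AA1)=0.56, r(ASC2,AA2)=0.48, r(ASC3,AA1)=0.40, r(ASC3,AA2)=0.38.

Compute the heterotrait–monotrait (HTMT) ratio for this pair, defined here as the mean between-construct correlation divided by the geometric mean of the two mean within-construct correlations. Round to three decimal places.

0.821

Mean between = 2.67/6 = 0.4450.
Mean within-ASC = 1.40/3 = 0.4667; mean within-AA = 0.63/1 = 0.6300.
Geometric mean = √(0.4667 × 0.6300) = 0.5422.
HTMT = 0.4450 / 0.5422 = 0.821.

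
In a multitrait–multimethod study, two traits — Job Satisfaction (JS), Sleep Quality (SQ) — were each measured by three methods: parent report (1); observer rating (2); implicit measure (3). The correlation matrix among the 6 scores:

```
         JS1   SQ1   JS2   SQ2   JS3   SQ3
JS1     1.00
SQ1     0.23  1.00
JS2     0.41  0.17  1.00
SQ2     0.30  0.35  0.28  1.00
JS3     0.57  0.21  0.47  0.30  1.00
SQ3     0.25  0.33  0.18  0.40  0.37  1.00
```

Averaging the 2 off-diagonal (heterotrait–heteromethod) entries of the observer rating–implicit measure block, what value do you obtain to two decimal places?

0.24

HTHM values (method 2 × method 3): 0.18, 0.30; mean = 0.48/2 = 0.24.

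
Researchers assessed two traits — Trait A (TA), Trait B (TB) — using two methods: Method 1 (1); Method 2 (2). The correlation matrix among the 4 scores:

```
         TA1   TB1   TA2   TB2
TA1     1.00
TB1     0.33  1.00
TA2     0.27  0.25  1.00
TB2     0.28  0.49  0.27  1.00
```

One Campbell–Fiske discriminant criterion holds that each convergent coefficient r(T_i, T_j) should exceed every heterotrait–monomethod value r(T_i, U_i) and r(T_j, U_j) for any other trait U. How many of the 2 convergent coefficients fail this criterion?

1

Checking each validity diagonal entry against its comparison values:
TA (methods 1·2): 0.27 vs {0.33, 0.27} → fail.
TB (methods 1·2): 0.49 vs {0.33, 0.27} → pass.
1 of 2 fail.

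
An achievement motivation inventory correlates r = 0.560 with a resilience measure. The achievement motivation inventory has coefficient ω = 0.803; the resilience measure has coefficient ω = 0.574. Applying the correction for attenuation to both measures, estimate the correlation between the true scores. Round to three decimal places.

0.825

r_true = r_obs / √(r_xx · r_yy) = 0.560 / √(0.803 × 0.574) = 0.560 / √0.460922 = 0.560 / 0.6789 ≈ 0.825.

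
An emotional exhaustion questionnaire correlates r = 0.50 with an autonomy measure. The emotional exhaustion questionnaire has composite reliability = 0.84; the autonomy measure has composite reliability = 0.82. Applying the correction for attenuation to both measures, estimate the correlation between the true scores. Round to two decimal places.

r_true = r_obs / √(r_xx · r_yy) = 0.50 / √(0.84 × 0.82) = 0.50 / √0.6888 = 0.50 / 0.8299 ≈ 0.60.

0.60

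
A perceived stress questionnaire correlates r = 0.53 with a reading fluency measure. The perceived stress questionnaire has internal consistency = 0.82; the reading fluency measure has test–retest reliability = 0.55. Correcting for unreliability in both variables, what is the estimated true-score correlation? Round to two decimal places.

r_true = r_obs / √(r_xx · r_yy) = 0.53 / √(0.82 × 0.55) = 0.53 / √0.4510 = 0.53 / 0.6716 ≈ 0.79.

0.79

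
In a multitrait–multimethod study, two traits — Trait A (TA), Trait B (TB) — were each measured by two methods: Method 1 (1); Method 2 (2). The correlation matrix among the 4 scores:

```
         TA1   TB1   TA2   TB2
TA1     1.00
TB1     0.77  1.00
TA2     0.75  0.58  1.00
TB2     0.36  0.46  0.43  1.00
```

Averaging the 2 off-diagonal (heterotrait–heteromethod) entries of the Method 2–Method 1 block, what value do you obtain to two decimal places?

0.47

HTHM values (method 2 × method 1): 0.58, 0.36; mean = 0.94/2 = 0.47.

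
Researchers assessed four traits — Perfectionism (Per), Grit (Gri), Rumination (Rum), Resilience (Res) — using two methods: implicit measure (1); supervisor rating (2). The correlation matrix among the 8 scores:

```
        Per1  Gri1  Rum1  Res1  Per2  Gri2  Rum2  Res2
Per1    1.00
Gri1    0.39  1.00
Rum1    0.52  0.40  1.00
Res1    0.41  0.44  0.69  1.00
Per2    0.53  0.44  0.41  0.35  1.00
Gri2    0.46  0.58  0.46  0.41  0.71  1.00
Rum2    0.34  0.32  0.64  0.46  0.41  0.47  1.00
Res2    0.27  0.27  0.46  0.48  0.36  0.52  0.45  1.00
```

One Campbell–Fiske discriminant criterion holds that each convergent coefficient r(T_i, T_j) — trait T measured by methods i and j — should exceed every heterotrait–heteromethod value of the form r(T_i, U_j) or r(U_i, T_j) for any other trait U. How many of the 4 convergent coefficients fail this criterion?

Checking each validity diagonal entry against its comparison values:
Per (methods 1·2): 0.53 vs {0.46, 0.44, 0.34, 0.41, 0.27, 0.35} → pass.
Gri (methods 1·2): 0.58 vs {0.44, 0.46, 0.32, 0.46, 0.27, 0.41} → pass.
Rum (methods 1·2): 0.64 vs {0.41, 0.34, 0.46, 0.32, 0.46, 0.46} → pass.
Res (methods 1·2): 0.48 vs {0.35, 0.27, 0.41, 0.27, 0.46, 0.46} → pass.
0 of 4 fail.

0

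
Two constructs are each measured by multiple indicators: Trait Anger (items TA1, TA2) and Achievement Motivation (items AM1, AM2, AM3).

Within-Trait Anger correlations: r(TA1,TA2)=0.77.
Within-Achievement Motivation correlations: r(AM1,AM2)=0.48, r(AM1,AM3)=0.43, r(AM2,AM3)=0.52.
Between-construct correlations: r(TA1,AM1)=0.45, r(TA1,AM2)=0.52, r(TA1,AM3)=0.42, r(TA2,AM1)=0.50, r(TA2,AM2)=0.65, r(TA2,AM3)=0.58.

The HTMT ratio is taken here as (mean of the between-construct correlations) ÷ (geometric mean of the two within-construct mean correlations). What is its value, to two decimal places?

0.86

Mean between = 3.12/6 = 0.5200.
Mean within-TA = 0.77/1 = 0.7700; mean within-AM = 1.43/3 = 0.4767.
Geometric mean = √(0.7700 × 0.4767) = 0.6059.
HTMT = 0.5200 / 0.6059 = 0.86.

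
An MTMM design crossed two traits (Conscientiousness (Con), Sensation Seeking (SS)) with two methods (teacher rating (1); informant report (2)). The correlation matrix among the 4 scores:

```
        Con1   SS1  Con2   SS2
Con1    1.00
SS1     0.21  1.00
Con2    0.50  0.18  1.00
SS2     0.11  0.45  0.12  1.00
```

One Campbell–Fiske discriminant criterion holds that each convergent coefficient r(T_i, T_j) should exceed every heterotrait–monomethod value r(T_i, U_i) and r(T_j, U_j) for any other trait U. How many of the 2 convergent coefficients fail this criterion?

Each convergent coefficient versus the relevant comparison correlations:
Con (methods 1·2): 0.50 vs {0.21, 0.12} → pass.
SS (methods 1·2): 0.45 vs {0.21, 0.12} → pass.
0 of 2 fail.

0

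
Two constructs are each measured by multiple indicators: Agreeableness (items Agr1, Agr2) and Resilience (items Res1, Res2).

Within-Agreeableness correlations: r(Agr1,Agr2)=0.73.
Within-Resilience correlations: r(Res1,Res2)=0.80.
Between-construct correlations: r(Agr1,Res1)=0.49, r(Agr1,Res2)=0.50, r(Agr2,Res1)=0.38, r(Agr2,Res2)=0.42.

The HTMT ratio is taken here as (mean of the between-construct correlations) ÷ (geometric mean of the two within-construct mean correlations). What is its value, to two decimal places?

Mean heterotrait r = 1.79/4 = 0.4475.
Mean within-Agr = 0.73/1 = 0.7300; mean within-Res = 0.80/1 = 0.8000.
Geometric mean = √(0.7300 × 0.8000) = 0.7642.
HTMT = 0.4475 / 0.7642 = 0.59.

0.59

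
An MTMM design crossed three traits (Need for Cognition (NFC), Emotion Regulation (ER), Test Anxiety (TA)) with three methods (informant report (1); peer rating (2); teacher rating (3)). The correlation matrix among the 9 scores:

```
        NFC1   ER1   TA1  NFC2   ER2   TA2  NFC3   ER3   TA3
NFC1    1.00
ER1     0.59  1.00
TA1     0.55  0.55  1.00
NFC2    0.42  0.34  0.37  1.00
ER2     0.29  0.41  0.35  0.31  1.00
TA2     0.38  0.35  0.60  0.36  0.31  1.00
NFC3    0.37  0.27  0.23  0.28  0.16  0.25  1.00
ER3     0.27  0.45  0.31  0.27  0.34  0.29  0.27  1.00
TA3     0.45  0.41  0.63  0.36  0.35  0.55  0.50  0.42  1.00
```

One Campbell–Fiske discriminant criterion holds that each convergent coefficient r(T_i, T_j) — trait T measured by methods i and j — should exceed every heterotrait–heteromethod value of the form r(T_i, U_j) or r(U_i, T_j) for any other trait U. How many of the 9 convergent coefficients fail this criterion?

Checking each validity diagonal entry against its comparison values:
NFC (methods 1·2): 0.42 vs {0.29, 0.34, 0.38, 0.37} → pass.
NFC (methods 1·3): 0.37 vs {0.27, 0.27, 0.45, 0.23} → fail.
NFC (methods 2·3): 0.28 vs {0.27, 0.16, 0.36, 0.25} → fail.
ER (methods 1·2): 0.41 vs {0.34, 0.29, 0.35, 0.35} → pass.
ER (methods 1·3): 0.45 vs {0.27, 0.27, 0.41, 0.31} → pass.
ER (methods 2·3): 0.34 vs {0.16, 0.27, 0.35, 0.29} → fail.
TA (methods 1·2): 0.60 vs {0.37, 0.38, 0.35, 0.35} → pass.
TA (methods 1·3): 0.63 vs {0.23, 0.45, 0.31, 0.41} → pass.
TA (methods 2·3): 0.55 vs {0.25, 0.36, 0.29, 0.35} → pass.
3 of 9 fail.

3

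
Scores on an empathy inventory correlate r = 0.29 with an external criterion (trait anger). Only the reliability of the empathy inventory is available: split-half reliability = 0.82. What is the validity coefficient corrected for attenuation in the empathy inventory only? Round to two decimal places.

0.32

Single correction: r_c = r_obs / √r_xx = 0.29 / √0.82 = 0.29 / 0.9055 ≈ 0.32.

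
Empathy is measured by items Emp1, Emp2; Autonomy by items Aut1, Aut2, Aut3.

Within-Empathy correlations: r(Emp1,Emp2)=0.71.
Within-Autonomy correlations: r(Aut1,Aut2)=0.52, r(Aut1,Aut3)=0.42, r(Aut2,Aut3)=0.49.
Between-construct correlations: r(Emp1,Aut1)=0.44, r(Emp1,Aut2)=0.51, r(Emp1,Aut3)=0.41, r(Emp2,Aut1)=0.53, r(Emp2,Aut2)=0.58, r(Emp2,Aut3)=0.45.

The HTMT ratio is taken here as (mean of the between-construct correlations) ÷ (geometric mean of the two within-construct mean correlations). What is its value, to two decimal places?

Mean between = 2.92/6 = 0.4867.
Mean within-Emp = 0.71/1 = 0.7100; mean within-Aut = 1.43/3 = 0.4767.
Geometric mean = √(0.7100 × 0.4767) = 0.5818.
HTMT = 0.4867 / 0.5818 = 0.84.

0.84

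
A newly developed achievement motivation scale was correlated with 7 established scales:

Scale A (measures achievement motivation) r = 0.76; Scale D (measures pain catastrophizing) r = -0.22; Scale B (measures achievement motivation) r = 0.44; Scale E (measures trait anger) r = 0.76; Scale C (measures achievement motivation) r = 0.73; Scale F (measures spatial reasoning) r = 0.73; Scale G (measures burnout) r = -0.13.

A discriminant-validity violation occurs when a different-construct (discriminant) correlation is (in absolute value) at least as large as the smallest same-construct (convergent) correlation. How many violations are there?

2

Convergent (same construct = achievement motivation): Scale A, Scale B, Scale C.
Smallest convergent = 0.44. Discriminant |r|: 0.22, 0.76, 0.73, 0.13; count ≥ 0.44 → 2.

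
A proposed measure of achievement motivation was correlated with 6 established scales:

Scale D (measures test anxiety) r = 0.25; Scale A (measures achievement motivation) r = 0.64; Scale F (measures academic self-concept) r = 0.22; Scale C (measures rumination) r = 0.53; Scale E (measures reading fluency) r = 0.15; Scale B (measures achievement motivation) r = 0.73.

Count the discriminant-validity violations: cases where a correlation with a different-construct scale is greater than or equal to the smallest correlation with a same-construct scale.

0

Convergent (same construct = achievement motivation): Scale A, Scale B.
Smallest convergent = 0.64. Discriminant values: 0.25, 0.22, 0.53, 0.15; count ≥ 0.64 → 0.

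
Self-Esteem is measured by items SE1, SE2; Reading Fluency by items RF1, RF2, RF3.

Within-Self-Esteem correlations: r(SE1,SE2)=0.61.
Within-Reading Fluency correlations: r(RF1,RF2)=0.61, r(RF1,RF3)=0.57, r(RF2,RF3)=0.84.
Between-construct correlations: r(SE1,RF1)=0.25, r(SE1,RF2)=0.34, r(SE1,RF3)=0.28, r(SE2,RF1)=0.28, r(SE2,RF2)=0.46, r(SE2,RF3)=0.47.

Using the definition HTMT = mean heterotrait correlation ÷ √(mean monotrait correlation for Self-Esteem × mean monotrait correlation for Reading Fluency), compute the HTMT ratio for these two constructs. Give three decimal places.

Between-construct mean = 2.08/6 = 0.3467.
Mean within-SE = 0.61/1 = 0.6100; mean within-RF = 2.02/3 = 0.6733.
Geometric mean = √(0.6100 × 0.6733) = 0.6409.
HTMT = 0.3467 / 0.6409 = 0.541.

0.541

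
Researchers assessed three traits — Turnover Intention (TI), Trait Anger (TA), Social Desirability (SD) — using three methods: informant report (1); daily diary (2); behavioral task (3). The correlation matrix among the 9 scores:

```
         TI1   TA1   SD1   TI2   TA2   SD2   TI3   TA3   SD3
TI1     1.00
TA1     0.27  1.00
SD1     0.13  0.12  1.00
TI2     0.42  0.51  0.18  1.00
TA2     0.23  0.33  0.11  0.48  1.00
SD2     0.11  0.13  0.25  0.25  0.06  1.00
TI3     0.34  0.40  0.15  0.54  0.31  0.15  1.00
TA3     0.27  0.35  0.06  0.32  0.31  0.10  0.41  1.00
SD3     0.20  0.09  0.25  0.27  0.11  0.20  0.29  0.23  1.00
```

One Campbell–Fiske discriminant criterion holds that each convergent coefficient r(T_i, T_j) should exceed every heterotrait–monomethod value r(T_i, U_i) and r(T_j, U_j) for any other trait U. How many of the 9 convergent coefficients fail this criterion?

Checking each validity diagonal entry against its comparison values:
TI (methods 1·2): 0.42 vs {0.27, 0.48, 0.13, 0.25} → fail.
TI (methods 1·3): 0.34 vs {0.27, 0.41, 0.13, 0.29} → fail.
TI (methods 2·3): 0.54 vs {0.48, 0.41, 0.25, 0.29} → pass.
TA (methods 1·2): 0.33 vs {0.27, 0.48, 0.12, 0.06} → fail.
TA (methods 1·3): 0.35 vs {0.27, 0.41, 0.12, 0.23} → fail.
TA (methods 2·3): 0.31 vs {0.48, 0.41, 0.06, 0.23} → fail.
SD (methods 1·2): 0.25 vs {0.13, 0.25, 0.12, 0.06} → fail.
SD (methods 1·3): 0.25 vs {0.13, 0.29, 0.12, 0.23} → fail.
SD (methods 2·3): 0.20 vs {0.25, 0.29, 0.06, 0.23} → fail.
8 of 9 fail.

8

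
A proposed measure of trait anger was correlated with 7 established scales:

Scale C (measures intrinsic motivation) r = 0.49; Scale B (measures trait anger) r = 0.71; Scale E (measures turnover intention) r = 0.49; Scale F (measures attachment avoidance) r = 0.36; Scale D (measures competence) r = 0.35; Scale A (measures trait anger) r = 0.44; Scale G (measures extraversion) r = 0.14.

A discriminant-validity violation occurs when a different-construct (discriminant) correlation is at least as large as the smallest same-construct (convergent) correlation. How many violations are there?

2

Convergent (same construct = trait anger): Scale B, Scale A.
Smallest convergent = 0.44. Discriminant values: 0.49, 0.49, 0.36, 0.35, 0.14; count ≥ 0.44 → 2.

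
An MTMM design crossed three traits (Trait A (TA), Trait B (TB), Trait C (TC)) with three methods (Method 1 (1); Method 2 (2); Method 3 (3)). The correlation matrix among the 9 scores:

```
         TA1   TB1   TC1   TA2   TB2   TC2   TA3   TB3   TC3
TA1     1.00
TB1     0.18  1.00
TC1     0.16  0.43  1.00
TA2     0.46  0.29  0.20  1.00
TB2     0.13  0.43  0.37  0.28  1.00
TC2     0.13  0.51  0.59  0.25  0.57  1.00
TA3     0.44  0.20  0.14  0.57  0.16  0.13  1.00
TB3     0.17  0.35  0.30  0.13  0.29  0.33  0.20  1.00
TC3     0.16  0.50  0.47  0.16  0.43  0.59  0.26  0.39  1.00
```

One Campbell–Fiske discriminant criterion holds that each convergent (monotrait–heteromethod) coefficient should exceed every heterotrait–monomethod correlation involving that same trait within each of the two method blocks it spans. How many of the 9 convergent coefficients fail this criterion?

Checking each validity diagonal entry against its comparison values:
TA (methods 1·2): 0.46 vs {0.18, 0.28, 0.16, 0.25} → pass.
TA (methods 1·3): 0.44 vs {0.18, 0.20, 0.16, 0.26} → pass.
TA (methods 2·3): 0.57 vs {0.28, 0.20, 0.25, 0.26} → pass.
TB (methods 1·2): 0.43 vs {0.18, 0.28, 0.43, 0.57} → fail.
TB (methods 1·3): 0.35 vs {0.18, 0.20, 0.43, 0.39} → fail.
TB (methods 2·3): 0.29 vs {0.28, 0.20, 0.57, 0.39} → fail.
TC (methods 1·2): 0.59 vs {0.16, 0.25, 0.43, 0.57} → pass.
TC (methods 1·3): 0.47 vs {0.16, 0.26, 0.43, 0.39} → pass.
TC (methods 2·3): 0.59 vs {0.25, 0.26, 0.57, 0.39} → pass.
3 of 9 fail.

3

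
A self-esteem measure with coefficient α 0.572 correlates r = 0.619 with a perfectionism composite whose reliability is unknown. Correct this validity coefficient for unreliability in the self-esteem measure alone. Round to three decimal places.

0.818

Single correction: r_c = r_obs / √r_xx = 0.619 / √0.572 = 0.619 / 0.7563 ≈ 0.818.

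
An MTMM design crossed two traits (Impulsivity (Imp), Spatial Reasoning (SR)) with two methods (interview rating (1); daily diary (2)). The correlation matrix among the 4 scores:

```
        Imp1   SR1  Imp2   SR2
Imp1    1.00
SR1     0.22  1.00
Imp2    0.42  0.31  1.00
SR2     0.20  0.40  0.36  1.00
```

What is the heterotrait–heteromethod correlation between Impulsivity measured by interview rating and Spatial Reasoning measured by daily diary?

0.20

Different traits and methods: r(Imp1, SR2) = 0.20.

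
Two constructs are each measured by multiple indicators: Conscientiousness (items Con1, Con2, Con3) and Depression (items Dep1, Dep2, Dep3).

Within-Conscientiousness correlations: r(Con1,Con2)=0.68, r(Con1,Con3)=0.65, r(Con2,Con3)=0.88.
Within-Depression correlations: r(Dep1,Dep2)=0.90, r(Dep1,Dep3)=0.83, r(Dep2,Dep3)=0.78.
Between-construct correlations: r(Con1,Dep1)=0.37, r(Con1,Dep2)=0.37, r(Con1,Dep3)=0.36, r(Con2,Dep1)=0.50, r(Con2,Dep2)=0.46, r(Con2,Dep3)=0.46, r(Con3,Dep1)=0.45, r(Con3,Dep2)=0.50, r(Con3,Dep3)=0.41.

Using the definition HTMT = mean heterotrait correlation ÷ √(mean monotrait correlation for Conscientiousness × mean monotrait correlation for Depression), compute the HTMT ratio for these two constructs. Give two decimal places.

0.55

Mean heterotrait r = 3.88/9 = 0.4311.
Mean within-Con = 2.21/3 = 0.7367; mean within-Dep = 2.51/3 = 0.8367.
Geometric mean = √(0.7367 × 0.8367) = 0.7851.
HTMT = 0.4311 / 0.7851 = 0.55.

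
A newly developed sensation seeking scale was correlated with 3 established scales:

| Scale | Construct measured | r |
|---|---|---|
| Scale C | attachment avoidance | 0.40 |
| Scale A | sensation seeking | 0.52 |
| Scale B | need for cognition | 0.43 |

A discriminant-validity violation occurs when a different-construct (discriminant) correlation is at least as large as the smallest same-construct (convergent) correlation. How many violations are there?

Convergent (same construct = sensation seeking): Scale A.
Smallest convergent = 0.52. Discriminant values: 0.40, 0.43; count ≥ 0.52 → 0.

0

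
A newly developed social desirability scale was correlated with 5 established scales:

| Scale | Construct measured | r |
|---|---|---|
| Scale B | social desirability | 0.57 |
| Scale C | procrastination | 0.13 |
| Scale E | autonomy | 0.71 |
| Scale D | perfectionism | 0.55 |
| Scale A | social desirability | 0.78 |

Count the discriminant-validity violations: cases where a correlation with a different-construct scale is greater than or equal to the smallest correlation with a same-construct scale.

1

Convergent (same construct = social desirability): Scale B, Scale A.
Smallest convergent = 0.57. Discriminant values: 0.13, 0.71, 0.55; count ≥ 0.57 → 1.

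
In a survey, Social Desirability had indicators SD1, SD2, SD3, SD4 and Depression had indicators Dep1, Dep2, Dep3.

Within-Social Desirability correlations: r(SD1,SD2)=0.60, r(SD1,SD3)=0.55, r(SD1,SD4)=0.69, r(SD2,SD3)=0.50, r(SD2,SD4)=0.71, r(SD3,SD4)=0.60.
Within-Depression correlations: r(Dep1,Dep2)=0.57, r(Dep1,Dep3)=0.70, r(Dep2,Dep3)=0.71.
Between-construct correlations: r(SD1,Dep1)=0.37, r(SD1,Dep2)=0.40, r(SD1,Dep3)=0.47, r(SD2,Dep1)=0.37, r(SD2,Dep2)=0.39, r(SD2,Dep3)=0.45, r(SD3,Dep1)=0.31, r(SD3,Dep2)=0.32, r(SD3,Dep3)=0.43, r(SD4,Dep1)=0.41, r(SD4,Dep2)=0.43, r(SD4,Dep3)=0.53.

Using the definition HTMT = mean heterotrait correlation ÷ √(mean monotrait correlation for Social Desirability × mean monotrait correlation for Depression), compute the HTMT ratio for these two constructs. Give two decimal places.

Mean heterotrait r = 4.88/12 = 0.4067.
Mean within-SD = 3.65/6 = 0.6083; mean within-Dep = 1.98/3 = 0.6600.
Geometric mean = √(0.6083 × 0.6600) = 0.6336.
HTMT = 0.4067 / 0.6336 = 0.64.

0.64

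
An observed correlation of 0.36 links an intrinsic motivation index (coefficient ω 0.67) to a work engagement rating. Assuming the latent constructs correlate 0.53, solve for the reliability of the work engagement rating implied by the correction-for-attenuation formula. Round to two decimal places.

r_true = r_obs / √(r_xx · r_yy) ⇒ 0.53 = 0.36 / √(0.67 · r_yy).
√(0.67 · r_yy) = 0.36 / 0.53 = 0.6792; 0.67 · r_yy = 0.4613; r_yy = 0.4613 / 0.67 ≈ 0.69.

0.69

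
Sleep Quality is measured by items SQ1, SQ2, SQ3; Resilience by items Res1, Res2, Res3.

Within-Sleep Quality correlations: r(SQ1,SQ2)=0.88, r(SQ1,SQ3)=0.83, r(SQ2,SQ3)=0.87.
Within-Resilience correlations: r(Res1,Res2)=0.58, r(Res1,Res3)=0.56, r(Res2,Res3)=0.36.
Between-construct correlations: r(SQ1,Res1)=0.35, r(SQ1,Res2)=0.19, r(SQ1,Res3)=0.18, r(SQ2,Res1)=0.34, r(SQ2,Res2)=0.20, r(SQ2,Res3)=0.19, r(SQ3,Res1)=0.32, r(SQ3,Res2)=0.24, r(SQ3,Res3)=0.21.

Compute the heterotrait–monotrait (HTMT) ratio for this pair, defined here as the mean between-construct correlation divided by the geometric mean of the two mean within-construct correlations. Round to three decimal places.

Mean heterotrait r = 2.22/9 = 0.2467.
Mean within-SQ = 2.58/3 = 0.8600; mean within-Res = 1.50/3 = 0.5000.
Geometric mean = √(0.8600 × 0.5000) = 0.6557.
HTMT = 0.2467 / 0.6557 = 0.376.

0.376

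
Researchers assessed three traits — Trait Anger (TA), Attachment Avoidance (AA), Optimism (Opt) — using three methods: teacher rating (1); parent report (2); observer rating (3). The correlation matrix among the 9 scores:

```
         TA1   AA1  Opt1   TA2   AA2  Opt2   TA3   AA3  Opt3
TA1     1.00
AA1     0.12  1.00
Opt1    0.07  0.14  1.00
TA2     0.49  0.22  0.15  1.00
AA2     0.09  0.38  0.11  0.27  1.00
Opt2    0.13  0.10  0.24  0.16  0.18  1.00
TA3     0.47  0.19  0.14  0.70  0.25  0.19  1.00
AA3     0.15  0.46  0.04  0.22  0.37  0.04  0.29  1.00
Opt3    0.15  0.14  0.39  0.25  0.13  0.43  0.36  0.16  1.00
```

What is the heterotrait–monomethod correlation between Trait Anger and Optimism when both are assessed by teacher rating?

Different traits, same method: r(TA1, Opt1) = 0.07.

0.07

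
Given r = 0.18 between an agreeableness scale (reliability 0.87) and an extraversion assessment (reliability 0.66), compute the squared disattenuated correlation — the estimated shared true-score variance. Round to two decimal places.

Disattenuated r = 0.18 / √(0.87 × 0.66) = 0.18 / 0.7578 = 0.2375.
Shared true-score variance = 0.2375² = 0.0564 ≈ 0.06.

0.06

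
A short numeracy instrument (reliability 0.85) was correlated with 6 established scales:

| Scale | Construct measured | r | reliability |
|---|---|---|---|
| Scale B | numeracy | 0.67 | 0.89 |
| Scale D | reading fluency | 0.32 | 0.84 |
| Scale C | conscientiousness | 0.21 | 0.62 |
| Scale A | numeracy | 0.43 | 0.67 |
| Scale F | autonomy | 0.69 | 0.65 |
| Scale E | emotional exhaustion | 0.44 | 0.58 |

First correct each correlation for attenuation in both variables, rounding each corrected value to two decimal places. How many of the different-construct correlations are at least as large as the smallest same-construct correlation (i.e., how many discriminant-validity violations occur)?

Disattenuated r (r / √(r_scale · r_new)):
  Scale B (conv): 0.67 / √(0.89·0.85) = 0.77
  Scale D (disc): 0.32 / √(0.84·0.85) = 0.38
  Scale C (disc): 0.21 / √(0.62·0.85) = 0.29
  Scale A (conv): 0.43 / √(0.67·0.85) = 0.57
  Scale F (disc): 0.69 / √(0.65·0.85) = 0.93
  Scale E (disc): 0.44 / √(0.58·0.85) = 0.63
Smallest convergent = 0.57. Discriminant values: 0.38, 0.29, 0.93, 0.63; count ≥ 0.57 → 2.

2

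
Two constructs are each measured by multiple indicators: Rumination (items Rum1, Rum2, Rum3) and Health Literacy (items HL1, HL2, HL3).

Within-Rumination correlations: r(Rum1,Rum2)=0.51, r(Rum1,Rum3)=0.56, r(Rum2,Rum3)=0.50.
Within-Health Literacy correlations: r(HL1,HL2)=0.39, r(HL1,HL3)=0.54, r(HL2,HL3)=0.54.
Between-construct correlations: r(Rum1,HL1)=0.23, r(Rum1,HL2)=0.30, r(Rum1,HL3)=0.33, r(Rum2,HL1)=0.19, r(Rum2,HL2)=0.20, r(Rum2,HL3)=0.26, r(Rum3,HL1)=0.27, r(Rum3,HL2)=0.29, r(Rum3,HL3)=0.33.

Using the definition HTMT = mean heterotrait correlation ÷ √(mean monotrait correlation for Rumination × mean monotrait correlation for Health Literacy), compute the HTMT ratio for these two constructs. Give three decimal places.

0.527

Between-construct mean = 2.40/9 = 0.2667.
Mean within-Rum = 1.57/3 = 0.5233; mean within-HL = 1.47/3 = 0.4900.
Geometric mean = √(0.5233 × 0.4900) = 0.5064.
HTMT = 0.2667 / 0.5064 = 0.527.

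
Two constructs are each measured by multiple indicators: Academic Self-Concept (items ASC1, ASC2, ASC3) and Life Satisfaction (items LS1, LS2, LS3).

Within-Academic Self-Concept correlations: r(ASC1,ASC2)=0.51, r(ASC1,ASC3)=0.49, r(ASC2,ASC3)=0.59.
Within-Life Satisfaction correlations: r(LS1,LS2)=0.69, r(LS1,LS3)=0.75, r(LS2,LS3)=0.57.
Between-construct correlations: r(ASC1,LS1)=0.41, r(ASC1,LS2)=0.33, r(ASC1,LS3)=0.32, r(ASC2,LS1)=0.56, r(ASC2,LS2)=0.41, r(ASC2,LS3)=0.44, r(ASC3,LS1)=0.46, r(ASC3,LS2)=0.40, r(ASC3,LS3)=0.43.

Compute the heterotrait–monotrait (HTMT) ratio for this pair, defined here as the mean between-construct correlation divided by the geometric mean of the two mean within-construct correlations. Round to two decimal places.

Mean between = 3.76/9 = 0.4178.
Mean within-ASC = 1.59/3 = 0.5300; mean within-LS = 2.01/3 = 0.6700.
Geometric mean = √(0.5300 × 0.6700) = 0.5959.
HTMT = 0.4178 / 0.5959 = 0.70.

0.70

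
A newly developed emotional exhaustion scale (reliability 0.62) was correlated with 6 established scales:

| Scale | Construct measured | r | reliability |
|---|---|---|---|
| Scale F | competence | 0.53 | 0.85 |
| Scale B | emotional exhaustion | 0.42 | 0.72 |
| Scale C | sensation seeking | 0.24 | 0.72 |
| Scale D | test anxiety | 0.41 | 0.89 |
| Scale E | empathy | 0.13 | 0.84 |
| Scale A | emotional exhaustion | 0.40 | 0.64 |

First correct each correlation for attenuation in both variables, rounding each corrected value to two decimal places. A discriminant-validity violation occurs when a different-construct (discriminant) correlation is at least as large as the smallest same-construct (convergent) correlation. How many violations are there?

1

Disattenuated r (r / √(r_scale · r_new)):
  Scale F (disc): 0.53 / √(0.85·0.62) = 0.73
  Scale B (conv): 0.42 / √(0.72·0.62) = 0.63
  Scale C (disc): 0.24 / √(0.72·0.62) = 0.36
  Scale D (disc): 0.41 / √(0.89·0.62) = 0.55
  Scale E (disc): 0.13 / √(0.84·0.62) = 0.18
  Scale A (conv): 0.40 / √(0.64·0.62) = 0.64
Smallest convergent = 0.63. Discriminant values: 0.73, 0.36, 0.55, 0.18; count ≥ 0.63 → 1.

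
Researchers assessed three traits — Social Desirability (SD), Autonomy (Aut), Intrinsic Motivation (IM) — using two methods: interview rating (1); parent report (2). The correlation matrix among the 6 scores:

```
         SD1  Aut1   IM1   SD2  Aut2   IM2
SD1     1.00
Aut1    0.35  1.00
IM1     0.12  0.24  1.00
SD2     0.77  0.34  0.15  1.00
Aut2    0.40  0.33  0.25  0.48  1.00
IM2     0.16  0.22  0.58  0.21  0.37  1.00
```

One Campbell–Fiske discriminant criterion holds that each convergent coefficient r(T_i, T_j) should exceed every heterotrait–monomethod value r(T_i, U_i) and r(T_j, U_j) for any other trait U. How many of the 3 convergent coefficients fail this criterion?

1

Each convergent coefficient versus the relevant comparison correlations:
SD (methods 1·2): 0.77 vs {0.35, 0.48, 0.12, 0.21} → pass.
Aut (methods 1·2): 0.33 vs {0.35, 0.48, 0.24, 0.37} → fail.
IM (methods 1·2): 0.58 vs {0.12, 0.21, 0.24, 0.37} → pass.
1 of 3 fail.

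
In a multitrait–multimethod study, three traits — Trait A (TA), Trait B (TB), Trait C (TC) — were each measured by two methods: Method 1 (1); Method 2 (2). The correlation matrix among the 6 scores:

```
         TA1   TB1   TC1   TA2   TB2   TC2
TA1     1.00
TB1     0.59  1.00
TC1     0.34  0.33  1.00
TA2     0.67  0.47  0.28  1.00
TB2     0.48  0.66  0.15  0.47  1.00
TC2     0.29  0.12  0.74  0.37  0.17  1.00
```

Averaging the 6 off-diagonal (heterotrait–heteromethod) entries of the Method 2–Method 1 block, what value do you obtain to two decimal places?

0.30

HTHM values (method 2 × method 1): 0.47, 0.28, 0.48, 0.15, 0.29, 0.12; mean = 1.79/6 = 0.30.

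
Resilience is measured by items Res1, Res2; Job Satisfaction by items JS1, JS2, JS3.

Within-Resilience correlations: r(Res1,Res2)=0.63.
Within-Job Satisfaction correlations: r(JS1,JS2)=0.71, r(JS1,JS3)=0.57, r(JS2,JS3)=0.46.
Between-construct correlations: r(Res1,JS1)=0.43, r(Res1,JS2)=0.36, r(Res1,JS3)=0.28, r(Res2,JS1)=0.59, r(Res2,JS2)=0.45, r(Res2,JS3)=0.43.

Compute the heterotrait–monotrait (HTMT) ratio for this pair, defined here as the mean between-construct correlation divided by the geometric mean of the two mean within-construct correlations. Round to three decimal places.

0.700

Mean between = 2.54/6 = 0.4233.
Mean within-Res = 0.63/1 = 0.6300; mean within-JS = 1.74/3 = 0.5800.
Geometric mean = √(0.6300 × 0.5800) = 0.6045.
HTMT = 0.4233 / 0.6045 = 0.700.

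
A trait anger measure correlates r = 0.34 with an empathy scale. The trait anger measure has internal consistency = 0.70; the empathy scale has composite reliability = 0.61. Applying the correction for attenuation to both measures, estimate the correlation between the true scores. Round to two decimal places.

r_true = r_obs / √(r_xx · r_yy) = 0.34 / √(0.70 × 0.61) = 0.34 / √0.4270 = 0.34 / 0.6535 ≈ 0.52.

0.52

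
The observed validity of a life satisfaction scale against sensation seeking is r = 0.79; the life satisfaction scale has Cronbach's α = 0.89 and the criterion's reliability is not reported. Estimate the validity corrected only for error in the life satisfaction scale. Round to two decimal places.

Single correction: r_c = r_obs / √r_xx = 0.79 / √0.89 = 0.79 / 0.9434 ≈ 0.84.

0.84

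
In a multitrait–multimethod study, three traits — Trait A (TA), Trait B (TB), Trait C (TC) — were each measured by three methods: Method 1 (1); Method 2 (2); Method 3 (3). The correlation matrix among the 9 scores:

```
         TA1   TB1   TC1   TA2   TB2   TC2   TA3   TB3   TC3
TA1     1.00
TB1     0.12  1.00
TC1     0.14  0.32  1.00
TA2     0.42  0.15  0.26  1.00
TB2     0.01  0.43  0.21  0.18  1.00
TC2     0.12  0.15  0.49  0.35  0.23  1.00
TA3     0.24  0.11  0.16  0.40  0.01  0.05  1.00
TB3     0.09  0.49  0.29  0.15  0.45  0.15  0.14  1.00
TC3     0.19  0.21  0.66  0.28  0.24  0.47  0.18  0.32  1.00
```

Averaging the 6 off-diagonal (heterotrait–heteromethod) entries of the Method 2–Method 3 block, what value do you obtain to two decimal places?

0.15

HTHM values (method 2 × method 3): 0.15, 0.28, 0.01, 0.24, 0.05, 0.15; mean = 0.88/6 = 0.15.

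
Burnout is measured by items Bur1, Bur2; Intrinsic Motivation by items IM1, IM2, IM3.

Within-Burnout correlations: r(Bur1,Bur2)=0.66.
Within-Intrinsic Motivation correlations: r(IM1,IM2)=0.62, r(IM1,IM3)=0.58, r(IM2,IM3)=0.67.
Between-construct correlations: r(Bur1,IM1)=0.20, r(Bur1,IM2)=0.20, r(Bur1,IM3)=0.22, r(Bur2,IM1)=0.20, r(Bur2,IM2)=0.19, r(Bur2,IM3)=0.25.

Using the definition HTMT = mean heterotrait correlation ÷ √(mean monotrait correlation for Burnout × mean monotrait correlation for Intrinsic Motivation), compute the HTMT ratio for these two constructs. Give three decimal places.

0.327

Between-construct mean = 1.26/6 = 0.2100.
Mean within-Bur = 0.66/1 = 0.6600; mean within-IM = 1.87/3 = 0.6233.
Geometric mean = √(0.6600 × 0.6233) = 0.6414.
HTMT = 0.2100 / 0.6414 = 0.327.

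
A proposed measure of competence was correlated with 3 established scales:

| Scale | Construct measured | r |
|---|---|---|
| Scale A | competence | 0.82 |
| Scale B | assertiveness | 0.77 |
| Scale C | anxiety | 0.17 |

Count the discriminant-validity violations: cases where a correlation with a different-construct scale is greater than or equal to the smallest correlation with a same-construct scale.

Convergent (same construct = competence): Scale A.
Smallest convergent = 0.82. Discriminant values: 0.77, 0.17; count ≥ 0.82 → 0.

0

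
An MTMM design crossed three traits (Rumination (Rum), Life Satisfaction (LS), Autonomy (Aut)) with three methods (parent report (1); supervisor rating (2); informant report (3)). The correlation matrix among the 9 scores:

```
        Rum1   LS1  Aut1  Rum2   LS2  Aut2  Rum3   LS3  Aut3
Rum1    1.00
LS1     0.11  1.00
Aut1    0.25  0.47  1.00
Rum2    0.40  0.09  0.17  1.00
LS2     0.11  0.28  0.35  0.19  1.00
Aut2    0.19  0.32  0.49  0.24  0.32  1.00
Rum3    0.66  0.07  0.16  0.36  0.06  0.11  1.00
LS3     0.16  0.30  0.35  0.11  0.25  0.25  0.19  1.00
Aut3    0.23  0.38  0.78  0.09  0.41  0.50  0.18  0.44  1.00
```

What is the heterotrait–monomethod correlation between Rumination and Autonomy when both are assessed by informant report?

0.18

Different traits, same method: r(Rum3, Aut3) = 0.18.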